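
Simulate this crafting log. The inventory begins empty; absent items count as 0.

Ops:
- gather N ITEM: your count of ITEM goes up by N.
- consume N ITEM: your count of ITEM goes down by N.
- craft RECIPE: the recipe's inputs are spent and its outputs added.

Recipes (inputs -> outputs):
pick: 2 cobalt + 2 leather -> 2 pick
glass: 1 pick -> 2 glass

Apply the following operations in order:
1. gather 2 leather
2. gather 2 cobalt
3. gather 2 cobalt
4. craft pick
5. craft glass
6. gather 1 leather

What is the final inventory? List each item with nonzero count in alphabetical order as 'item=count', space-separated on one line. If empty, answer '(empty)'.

Answer: cobalt=2 glass=2 leather=1 pick=1

Derivation:
After 1 (gather 2 leather): leather=2
After 2 (gather 2 cobalt): cobalt=2 leather=2
After 3 (gather 2 cobalt): cobalt=4 leather=2
After 4 (craft pick): cobalt=2 pick=2
After 5 (craft glass): cobalt=2 glass=2 pick=1
After 6 (gather 1 leather): cobalt=2 glass=2 leather=1 pick=1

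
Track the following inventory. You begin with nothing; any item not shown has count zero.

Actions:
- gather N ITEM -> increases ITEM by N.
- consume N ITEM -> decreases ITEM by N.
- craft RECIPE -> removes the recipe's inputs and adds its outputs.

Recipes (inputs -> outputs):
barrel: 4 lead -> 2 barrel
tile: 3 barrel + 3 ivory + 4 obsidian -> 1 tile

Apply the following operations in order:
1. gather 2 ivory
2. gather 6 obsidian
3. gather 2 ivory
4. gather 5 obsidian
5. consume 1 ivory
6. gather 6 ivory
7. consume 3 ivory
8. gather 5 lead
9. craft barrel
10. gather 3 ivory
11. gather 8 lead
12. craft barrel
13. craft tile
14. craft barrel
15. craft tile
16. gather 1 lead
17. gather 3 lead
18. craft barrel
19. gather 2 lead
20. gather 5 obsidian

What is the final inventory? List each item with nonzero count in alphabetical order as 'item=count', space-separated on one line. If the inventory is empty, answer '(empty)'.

After 1 (gather 2 ivory): ivory=2
After 2 (gather 6 obsidian): ivory=2 obsidian=6
After 3 (gather 2 ivory): ivory=4 obsidian=6
After 4 (gather 5 obsidian): ivory=4 obsidian=11
After 5 (consume 1 ivory): ivory=3 obsidian=11
After 6 (gather 6 ivory): ivory=9 obsidian=11
After 7 (consume 3 ivory): ivory=6 obsidian=11
After 8 (gather 5 lead): ivory=6 lead=5 obsidian=11
After 9 (craft barrel): barrel=2 ivory=6 lead=1 obsidian=11
After 10 (gather 3 ivory): barrel=2 ivory=9 lead=1 obsidian=11
After 11 (gather 8 lead): barrel=2 ivory=9 lead=9 obsidian=11
After 12 (craft barrel): barrel=4 ivory=9 lead=5 obsidian=11
After 13 (craft tile): barrel=1 ivory=6 lead=5 obsidian=7 tile=1
After 14 (craft barrel): barrel=3 ivory=6 lead=1 obsidian=7 tile=1
After 15 (craft tile): ivory=3 lead=1 obsidian=3 tile=2
After 16 (gather 1 lead): ivory=3 lead=2 obsidian=3 tile=2
After 17 (gather 3 lead): ivory=3 lead=5 obsidian=3 tile=2
After 18 (craft barrel): barrel=2 ivory=3 lead=1 obsidian=3 tile=2
After 19 (gather 2 lead): barrel=2 ivory=3 lead=3 obsidian=3 tile=2
After 20 (gather 5 obsidian): barrel=2 ivory=3 lead=3 obsidian=8 tile=2

Answer: barrel=2 ivory=3 lead=3 obsidian=8 tile=2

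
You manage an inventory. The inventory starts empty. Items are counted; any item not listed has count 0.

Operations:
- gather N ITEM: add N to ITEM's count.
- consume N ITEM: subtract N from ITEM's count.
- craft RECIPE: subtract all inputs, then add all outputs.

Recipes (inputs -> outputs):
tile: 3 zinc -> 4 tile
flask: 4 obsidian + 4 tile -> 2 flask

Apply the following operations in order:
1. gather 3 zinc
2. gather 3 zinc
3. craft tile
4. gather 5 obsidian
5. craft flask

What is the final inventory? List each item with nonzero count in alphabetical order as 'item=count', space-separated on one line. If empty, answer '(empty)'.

Answer: flask=2 obsidian=1 zinc=3

Derivation:
After 1 (gather 3 zinc): zinc=3
After 2 (gather 3 zinc): zinc=6
After 3 (craft tile): tile=4 zinc=3
After 4 (gather 5 obsidian): obsidian=5 tile=4 zinc=3
After 5 (craft flask): flask=2 obsidian=1 zinc=3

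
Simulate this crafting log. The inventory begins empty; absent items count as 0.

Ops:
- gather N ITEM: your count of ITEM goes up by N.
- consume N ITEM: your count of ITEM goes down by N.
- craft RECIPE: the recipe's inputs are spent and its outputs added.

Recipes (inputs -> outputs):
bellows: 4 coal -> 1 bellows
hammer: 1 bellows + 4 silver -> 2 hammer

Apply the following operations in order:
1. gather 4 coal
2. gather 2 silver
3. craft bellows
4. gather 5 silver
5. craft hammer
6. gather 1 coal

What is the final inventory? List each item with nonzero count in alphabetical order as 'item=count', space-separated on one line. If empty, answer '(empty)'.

After 1 (gather 4 coal): coal=4
After 2 (gather 2 silver): coal=4 silver=2
After 3 (craft bellows): bellows=1 silver=2
After 4 (gather 5 silver): bellows=1 silver=7
After 5 (craft hammer): hammer=2 silver=3
After 6 (gather 1 coal): coal=1 hammer=2 silver=3

Answer: coal=1 hammer=2 silver=3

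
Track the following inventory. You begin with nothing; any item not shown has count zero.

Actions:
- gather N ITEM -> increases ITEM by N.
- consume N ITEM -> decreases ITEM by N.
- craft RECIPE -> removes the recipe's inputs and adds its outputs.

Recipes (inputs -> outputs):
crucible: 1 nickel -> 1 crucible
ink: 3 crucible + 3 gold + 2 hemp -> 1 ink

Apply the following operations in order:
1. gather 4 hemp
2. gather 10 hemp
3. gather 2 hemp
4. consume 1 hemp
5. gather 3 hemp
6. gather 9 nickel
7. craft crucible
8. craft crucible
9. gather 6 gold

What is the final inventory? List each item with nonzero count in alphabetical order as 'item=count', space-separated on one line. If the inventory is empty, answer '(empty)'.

After 1 (gather 4 hemp): hemp=4
After 2 (gather 10 hemp): hemp=14
After 3 (gather 2 hemp): hemp=16
After 4 (consume 1 hemp): hemp=15
After 5 (gather 3 hemp): hemp=18
After 6 (gather 9 nickel): hemp=18 nickel=9
After 7 (craft crucible): crucible=1 hemp=18 nickel=8
After 8 (craft crucible): crucible=2 hemp=18 nickel=7
After 9 (gather 6 gold): crucible=2 gold=6 hemp=18 nickel=7

Answer: crucible=2 gold=6 hemp=18 nickel=7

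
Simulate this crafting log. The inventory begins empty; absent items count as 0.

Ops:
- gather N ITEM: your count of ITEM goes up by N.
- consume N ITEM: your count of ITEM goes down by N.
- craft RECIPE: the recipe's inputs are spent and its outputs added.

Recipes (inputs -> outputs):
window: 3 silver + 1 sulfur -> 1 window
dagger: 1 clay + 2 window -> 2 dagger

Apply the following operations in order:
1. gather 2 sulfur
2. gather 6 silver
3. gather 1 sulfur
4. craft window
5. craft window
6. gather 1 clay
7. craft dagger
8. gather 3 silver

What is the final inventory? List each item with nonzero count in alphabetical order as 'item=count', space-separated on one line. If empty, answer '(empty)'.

Answer: dagger=2 silver=3 sulfur=1

Derivation:
After 1 (gather 2 sulfur): sulfur=2
After 2 (gather 6 silver): silver=6 sulfur=2
After 3 (gather 1 sulfur): silver=6 sulfur=3
After 4 (craft window): silver=3 sulfur=2 window=1
After 5 (craft window): sulfur=1 window=2
After 6 (gather 1 clay): clay=1 sulfur=1 window=2
After 7 (craft dagger): dagger=2 sulfur=1
After 8 (gather 3 silver): dagger=2 silver=3 sulfur=1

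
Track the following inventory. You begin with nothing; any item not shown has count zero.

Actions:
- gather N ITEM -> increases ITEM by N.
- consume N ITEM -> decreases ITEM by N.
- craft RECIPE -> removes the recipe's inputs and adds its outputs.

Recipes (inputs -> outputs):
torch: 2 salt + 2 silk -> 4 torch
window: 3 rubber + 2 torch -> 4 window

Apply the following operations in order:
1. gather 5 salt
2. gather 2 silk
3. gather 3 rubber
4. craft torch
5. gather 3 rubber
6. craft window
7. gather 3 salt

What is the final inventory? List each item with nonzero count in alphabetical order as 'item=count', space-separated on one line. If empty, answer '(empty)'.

After 1 (gather 5 salt): salt=5
After 2 (gather 2 silk): salt=5 silk=2
After 3 (gather 3 rubber): rubber=3 salt=5 silk=2
After 4 (craft torch): rubber=3 salt=3 torch=4
After 5 (gather 3 rubber): rubber=6 salt=3 torch=4
After 6 (craft window): rubber=3 salt=3 torch=2 window=4
After 7 (gather 3 salt): rubber=3 salt=6 torch=2 window=4

Answer: rubber=3 salt=6 torch=2 window=4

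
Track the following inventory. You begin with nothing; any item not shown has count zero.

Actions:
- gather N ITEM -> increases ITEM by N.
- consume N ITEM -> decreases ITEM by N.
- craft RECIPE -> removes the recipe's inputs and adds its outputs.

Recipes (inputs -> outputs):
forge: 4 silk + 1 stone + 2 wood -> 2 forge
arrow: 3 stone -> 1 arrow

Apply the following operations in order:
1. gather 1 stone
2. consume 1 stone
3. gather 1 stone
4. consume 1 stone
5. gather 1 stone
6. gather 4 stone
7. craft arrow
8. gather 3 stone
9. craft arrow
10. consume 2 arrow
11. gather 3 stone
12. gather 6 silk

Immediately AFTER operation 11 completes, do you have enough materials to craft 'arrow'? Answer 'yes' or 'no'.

After 1 (gather 1 stone): stone=1
After 2 (consume 1 stone): (empty)
After 3 (gather 1 stone): stone=1
After 4 (consume 1 stone): (empty)
After 5 (gather 1 stone): stone=1
After 6 (gather 4 stone): stone=5
After 7 (craft arrow): arrow=1 stone=2
After 8 (gather 3 stone): arrow=1 stone=5
After 9 (craft arrow): arrow=2 stone=2
After 10 (consume 2 arrow): stone=2
After 11 (gather 3 stone): stone=5

Answer: yes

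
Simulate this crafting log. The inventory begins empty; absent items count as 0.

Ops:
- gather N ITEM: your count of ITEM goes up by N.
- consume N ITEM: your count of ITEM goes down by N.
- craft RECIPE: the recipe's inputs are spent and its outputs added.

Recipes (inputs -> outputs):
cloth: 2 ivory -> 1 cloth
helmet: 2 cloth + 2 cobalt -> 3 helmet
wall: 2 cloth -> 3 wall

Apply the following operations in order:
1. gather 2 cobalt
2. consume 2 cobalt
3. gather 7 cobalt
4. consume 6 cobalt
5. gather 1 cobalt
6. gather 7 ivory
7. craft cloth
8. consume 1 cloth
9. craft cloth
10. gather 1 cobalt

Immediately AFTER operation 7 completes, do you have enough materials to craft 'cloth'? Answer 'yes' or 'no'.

After 1 (gather 2 cobalt): cobalt=2
After 2 (consume 2 cobalt): (empty)
After 3 (gather 7 cobalt): cobalt=7
After 4 (consume 6 cobalt): cobalt=1
After 5 (gather 1 cobalt): cobalt=2
After 6 (gather 7 ivory): cobalt=2 ivory=7
After 7 (craft cloth): cloth=1 cobalt=2 ivory=5

Answer: yes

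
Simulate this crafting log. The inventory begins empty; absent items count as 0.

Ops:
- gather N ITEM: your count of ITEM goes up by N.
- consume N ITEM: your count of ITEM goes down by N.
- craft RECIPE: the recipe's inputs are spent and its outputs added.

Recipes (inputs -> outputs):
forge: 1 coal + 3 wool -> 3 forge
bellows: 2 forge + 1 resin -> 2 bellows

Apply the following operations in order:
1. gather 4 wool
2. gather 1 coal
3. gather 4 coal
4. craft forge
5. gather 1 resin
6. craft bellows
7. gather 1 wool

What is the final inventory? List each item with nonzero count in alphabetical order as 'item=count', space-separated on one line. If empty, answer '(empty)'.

After 1 (gather 4 wool): wool=4
After 2 (gather 1 coal): coal=1 wool=4
After 3 (gather 4 coal): coal=5 wool=4
After 4 (craft forge): coal=4 forge=3 wool=1
After 5 (gather 1 resin): coal=4 forge=3 resin=1 wool=1
After 6 (craft bellows): bellows=2 coal=4 forge=1 wool=1
After 7 (gather 1 wool): bellows=2 coal=4 forge=1 wool=2

Answer: bellows=2 coal=4 forge=1 wool=2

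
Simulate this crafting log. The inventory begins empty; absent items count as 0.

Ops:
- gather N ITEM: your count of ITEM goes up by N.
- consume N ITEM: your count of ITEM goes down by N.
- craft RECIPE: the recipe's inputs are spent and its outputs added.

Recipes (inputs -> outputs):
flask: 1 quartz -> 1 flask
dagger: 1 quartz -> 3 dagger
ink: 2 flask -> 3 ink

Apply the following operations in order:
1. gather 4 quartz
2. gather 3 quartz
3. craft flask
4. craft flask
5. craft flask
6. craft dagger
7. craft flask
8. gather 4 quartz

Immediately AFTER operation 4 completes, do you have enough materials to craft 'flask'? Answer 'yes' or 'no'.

Answer: yes

Derivation:
After 1 (gather 4 quartz): quartz=4
After 2 (gather 3 quartz): quartz=7
After 3 (craft flask): flask=1 quartz=6
After 4 (craft flask): flask=2 quartz=5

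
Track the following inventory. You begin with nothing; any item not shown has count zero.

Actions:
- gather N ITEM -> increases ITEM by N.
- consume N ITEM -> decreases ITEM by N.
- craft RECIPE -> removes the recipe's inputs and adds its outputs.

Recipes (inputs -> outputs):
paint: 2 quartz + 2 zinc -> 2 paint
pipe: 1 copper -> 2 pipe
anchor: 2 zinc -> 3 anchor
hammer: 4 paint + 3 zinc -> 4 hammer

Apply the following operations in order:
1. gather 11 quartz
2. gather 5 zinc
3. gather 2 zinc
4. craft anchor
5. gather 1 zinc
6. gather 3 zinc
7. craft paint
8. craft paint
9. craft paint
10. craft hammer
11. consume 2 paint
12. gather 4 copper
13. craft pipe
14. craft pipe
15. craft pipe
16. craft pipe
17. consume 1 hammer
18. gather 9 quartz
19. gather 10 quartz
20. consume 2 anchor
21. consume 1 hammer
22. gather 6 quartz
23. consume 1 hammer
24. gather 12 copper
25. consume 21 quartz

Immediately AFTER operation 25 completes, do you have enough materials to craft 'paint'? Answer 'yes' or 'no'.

After 1 (gather 11 quartz): quartz=11
After 2 (gather 5 zinc): quartz=11 zinc=5
After 3 (gather 2 zinc): quartz=11 zinc=7
After 4 (craft anchor): anchor=3 quartz=11 zinc=5
After 5 (gather 1 zinc): anchor=3 quartz=11 zinc=6
After 6 (gather 3 zinc): anchor=3 quartz=11 zinc=9
After 7 (craft paint): anchor=3 paint=2 quartz=9 zinc=7
After 8 (craft paint): anchor=3 paint=4 quartz=7 zinc=5
After 9 (craft paint): anchor=3 paint=6 quartz=5 zinc=3
After 10 (craft hammer): anchor=3 hammer=4 paint=2 quartz=5
After 11 (consume 2 paint): anchor=3 hammer=4 quartz=5
After 12 (gather 4 copper): anchor=3 copper=4 hammer=4 quartz=5
After 13 (craft pipe): anchor=3 copper=3 hammer=4 pipe=2 quartz=5
After 14 (craft pipe): anchor=3 copper=2 hammer=4 pipe=4 quartz=5
After 15 (craft pipe): anchor=3 copper=1 hammer=4 pipe=6 quartz=5
After 16 (craft pipe): anchor=3 hammer=4 pipe=8 quartz=5
After 17 (consume 1 hammer): anchor=3 hammer=3 pipe=8 quartz=5
After 18 (gather 9 quartz): anchor=3 hammer=3 pipe=8 quartz=14
After 19 (gather 10 quartz): anchor=3 hammer=3 pipe=8 quartz=24
After 20 (consume 2 anchor): anchor=1 hammer=3 pipe=8 quartz=24
After 21 (consume 1 hammer): anchor=1 hammer=2 pipe=8 quartz=24
After 22 (gather 6 quartz): anchor=1 hammer=2 pipe=8 quartz=30
After 23 (consume 1 hammer): anchor=1 hammer=1 pipe=8 quartz=30
After 24 (gather 12 copper): anchor=1 copper=12 hammer=1 pipe=8 quartz=30
After 25 (consume 21 quartz): anchor=1 copper=12 hammer=1 pipe=8 quartz=9

Answer: no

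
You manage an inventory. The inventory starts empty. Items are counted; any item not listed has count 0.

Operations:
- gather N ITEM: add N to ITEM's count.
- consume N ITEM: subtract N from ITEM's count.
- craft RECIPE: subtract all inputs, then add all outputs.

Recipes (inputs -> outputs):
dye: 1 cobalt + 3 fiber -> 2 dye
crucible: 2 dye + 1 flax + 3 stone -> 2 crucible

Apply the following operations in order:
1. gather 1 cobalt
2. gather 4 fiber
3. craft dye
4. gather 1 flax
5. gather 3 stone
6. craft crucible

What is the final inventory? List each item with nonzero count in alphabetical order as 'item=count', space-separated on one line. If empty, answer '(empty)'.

After 1 (gather 1 cobalt): cobalt=1
After 2 (gather 4 fiber): cobalt=1 fiber=4
After 3 (craft dye): dye=2 fiber=1
After 4 (gather 1 flax): dye=2 fiber=1 flax=1
After 5 (gather 3 stone): dye=2 fiber=1 flax=1 stone=3
After 6 (craft crucible): crucible=2 fiber=1

Answer: crucible=2 fiber=1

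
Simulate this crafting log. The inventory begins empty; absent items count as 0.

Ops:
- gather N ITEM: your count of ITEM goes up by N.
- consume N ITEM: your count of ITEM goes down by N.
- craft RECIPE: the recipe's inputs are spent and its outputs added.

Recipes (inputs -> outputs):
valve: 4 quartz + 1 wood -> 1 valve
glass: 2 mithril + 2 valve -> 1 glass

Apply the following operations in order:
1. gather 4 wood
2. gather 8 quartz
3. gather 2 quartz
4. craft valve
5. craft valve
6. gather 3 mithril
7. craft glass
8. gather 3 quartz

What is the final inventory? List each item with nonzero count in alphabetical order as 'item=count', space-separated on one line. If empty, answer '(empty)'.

After 1 (gather 4 wood): wood=4
After 2 (gather 8 quartz): quartz=8 wood=4
After 3 (gather 2 quartz): quartz=10 wood=4
After 4 (craft valve): quartz=6 valve=1 wood=3
After 5 (craft valve): quartz=2 valve=2 wood=2
After 6 (gather 3 mithril): mithril=3 quartz=2 valve=2 wood=2
After 7 (craft glass): glass=1 mithril=1 quartz=2 wood=2
After 8 (gather 3 quartz): glass=1 mithril=1 quartz=5 wood=2

Answer: glass=1 mithril=1 quartz=5 wood=2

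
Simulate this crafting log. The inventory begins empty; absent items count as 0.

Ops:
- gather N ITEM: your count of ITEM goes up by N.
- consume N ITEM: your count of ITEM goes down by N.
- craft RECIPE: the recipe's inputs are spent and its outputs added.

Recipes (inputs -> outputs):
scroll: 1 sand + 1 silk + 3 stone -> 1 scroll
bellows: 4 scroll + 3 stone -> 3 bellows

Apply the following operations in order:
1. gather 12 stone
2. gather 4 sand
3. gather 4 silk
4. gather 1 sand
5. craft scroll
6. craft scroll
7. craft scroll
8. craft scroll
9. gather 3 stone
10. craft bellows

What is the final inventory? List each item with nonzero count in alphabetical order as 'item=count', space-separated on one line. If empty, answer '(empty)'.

Answer: bellows=3 sand=1

Derivation:
After 1 (gather 12 stone): stone=12
After 2 (gather 4 sand): sand=4 stone=12
After 3 (gather 4 silk): sand=4 silk=4 stone=12
After 4 (gather 1 sand): sand=5 silk=4 stone=12
After 5 (craft scroll): sand=4 scroll=1 silk=3 stone=9
After 6 (craft scroll): sand=3 scroll=2 silk=2 stone=6
After 7 (craft scroll): sand=2 scroll=3 silk=1 stone=3
After 8 (craft scroll): sand=1 scroll=4
After 9 (gather 3 stone): sand=1 scroll=4 stone=3
After 10 (craft bellows): bellows=3 sand=1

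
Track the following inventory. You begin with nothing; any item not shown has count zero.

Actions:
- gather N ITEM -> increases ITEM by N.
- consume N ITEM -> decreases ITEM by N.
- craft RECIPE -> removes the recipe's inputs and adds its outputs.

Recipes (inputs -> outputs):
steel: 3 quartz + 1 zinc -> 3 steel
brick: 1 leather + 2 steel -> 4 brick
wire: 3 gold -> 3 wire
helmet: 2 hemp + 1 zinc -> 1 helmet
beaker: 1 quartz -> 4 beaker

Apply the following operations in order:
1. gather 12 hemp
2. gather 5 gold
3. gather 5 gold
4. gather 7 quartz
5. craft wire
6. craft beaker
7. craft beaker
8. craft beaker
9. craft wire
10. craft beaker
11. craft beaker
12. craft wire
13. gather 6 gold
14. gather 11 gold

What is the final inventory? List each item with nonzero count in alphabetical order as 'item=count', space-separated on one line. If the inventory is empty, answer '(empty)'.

Answer: beaker=20 gold=18 hemp=12 quartz=2 wire=9

Derivation:
After 1 (gather 12 hemp): hemp=12
After 2 (gather 5 gold): gold=5 hemp=12
After 3 (gather 5 gold): gold=10 hemp=12
After 4 (gather 7 quartz): gold=10 hemp=12 quartz=7
After 5 (craft wire): gold=7 hemp=12 quartz=7 wire=3
After 6 (craft beaker): beaker=4 gold=7 hemp=12 quartz=6 wire=3
After 7 (craft beaker): beaker=8 gold=7 hemp=12 quartz=5 wire=3
After 8 (craft beaker): beaker=12 gold=7 hemp=12 quartz=4 wire=3
After 9 (craft wire): beaker=12 gold=4 hemp=12 quartz=4 wire=6
After 10 (craft beaker): beaker=16 gold=4 hemp=12 quartz=3 wire=6
After 11 (craft beaker): beaker=20 gold=4 hemp=12 quartz=2 wire=6
After 12 (craft wire): beaker=20 gold=1 hemp=12 quartz=2 wire=9
After 13 (gather 6 gold): beaker=20 gold=7 hemp=12 quartz=2 wire=9
After 14 (gather 11 gold): beaker=20 gold=18 hemp=12 quartz=2 wire=9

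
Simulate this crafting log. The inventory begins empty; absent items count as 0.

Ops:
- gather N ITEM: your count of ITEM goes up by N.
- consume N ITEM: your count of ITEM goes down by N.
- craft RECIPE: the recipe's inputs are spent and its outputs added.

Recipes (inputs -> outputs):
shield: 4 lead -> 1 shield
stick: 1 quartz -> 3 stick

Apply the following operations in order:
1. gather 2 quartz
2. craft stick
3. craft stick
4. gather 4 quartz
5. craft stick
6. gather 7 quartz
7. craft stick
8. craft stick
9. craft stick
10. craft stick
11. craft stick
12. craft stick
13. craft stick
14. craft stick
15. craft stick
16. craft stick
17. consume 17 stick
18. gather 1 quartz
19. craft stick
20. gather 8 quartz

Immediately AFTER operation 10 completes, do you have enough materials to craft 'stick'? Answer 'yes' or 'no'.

Answer: yes

Derivation:
After 1 (gather 2 quartz): quartz=2
After 2 (craft stick): quartz=1 stick=3
After 3 (craft stick): stick=6
After 4 (gather 4 quartz): quartz=4 stick=6
After 5 (craft stick): quartz=3 stick=9
After 6 (gather 7 quartz): quartz=10 stick=9
After 7 (craft stick): quartz=9 stick=12
After 8 (craft stick): quartz=8 stick=15
After 9 (craft stick): quartz=7 stick=18
After 10 (craft stick): quartz=6 stick=21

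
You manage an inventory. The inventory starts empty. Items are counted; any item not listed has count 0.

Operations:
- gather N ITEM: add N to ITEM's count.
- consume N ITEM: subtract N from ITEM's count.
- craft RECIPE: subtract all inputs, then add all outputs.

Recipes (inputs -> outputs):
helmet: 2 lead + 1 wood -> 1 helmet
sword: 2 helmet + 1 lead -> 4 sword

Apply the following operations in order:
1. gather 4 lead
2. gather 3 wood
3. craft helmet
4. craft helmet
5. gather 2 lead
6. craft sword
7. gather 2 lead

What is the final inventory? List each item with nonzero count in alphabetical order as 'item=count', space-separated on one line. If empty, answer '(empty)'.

Answer: lead=3 sword=4 wood=1

Derivation:
After 1 (gather 4 lead): lead=4
After 2 (gather 3 wood): lead=4 wood=3
After 3 (craft helmet): helmet=1 lead=2 wood=2
After 4 (craft helmet): helmet=2 wood=1
After 5 (gather 2 lead): helmet=2 lead=2 wood=1
After 6 (craft sword): lead=1 sword=4 wood=1
After 7 (gather 2 lead): lead=3 sword=4 wood=1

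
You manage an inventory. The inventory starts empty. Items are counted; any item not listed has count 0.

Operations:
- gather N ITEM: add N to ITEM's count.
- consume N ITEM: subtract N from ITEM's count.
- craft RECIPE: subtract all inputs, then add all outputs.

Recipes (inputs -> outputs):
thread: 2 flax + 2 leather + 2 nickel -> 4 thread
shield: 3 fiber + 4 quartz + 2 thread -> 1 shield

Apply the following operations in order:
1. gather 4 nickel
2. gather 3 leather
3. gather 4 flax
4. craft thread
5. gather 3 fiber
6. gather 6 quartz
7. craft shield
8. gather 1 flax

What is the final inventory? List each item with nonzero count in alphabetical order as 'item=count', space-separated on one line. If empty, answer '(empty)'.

Answer: flax=3 leather=1 nickel=2 quartz=2 shield=1 thread=2

Derivation:
After 1 (gather 4 nickel): nickel=4
After 2 (gather 3 leather): leather=3 nickel=4
After 3 (gather 4 flax): flax=4 leather=3 nickel=4
After 4 (craft thread): flax=2 leather=1 nickel=2 thread=4
After 5 (gather 3 fiber): fiber=3 flax=2 leather=1 nickel=2 thread=4
After 6 (gather 6 quartz): fiber=3 flax=2 leather=1 nickel=2 quartz=6 thread=4
After 7 (craft shield): flax=2 leather=1 nickel=2 quartz=2 shield=1 thread=2
After 8 (gather 1 flax): flax=3 leather=1 nickel=2 quartz=2 shield=1 thread=2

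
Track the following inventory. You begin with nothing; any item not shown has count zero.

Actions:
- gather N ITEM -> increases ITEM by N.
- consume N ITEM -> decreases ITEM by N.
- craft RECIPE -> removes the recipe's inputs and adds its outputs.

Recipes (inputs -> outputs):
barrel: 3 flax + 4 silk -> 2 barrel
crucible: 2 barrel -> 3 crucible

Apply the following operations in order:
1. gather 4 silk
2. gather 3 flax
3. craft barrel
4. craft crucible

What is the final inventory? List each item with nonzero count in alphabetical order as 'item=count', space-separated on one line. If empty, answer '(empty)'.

Answer: crucible=3

Derivation:
After 1 (gather 4 silk): silk=4
After 2 (gather 3 flax): flax=3 silk=4
After 3 (craft barrel): barrel=2
After 4 (craft crucible): crucible=3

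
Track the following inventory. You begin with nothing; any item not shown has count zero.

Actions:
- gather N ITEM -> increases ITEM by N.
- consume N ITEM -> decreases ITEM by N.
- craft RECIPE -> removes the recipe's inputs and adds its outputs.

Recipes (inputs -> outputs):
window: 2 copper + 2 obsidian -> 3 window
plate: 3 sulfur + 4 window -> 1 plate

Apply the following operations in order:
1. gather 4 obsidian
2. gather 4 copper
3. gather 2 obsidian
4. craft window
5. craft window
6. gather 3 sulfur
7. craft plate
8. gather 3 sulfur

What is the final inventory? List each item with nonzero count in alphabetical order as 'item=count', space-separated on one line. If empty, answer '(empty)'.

After 1 (gather 4 obsidian): obsidian=4
After 2 (gather 4 copper): copper=4 obsidian=4
After 3 (gather 2 obsidian): copper=4 obsidian=6
After 4 (craft window): copper=2 obsidian=4 window=3
After 5 (craft window): obsidian=2 window=6
After 6 (gather 3 sulfur): obsidian=2 sulfur=3 window=6
After 7 (craft plate): obsidian=2 plate=1 window=2
After 8 (gather 3 sulfur): obsidian=2 plate=1 sulfur=3 window=2

Answer: obsidian=2 plate=1 sulfur=3 window=2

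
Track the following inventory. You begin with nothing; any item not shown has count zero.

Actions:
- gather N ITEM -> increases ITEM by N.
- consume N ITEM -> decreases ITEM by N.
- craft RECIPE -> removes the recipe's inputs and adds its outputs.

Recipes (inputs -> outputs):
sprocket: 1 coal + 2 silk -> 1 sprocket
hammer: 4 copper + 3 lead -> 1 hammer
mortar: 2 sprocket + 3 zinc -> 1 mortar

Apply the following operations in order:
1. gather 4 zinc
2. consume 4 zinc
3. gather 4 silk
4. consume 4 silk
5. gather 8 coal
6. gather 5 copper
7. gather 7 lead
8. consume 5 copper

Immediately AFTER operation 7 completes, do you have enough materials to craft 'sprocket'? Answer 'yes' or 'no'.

After 1 (gather 4 zinc): zinc=4
After 2 (consume 4 zinc): (empty)
After 3 (gather 4 silk): silk=4
After 4 (consume 4 silk): (empty)
After 5 (gather 8 coal): coal=8
After 6 (gather 5 copper): coal=8 copper=5
After 7 (gather 7 lead): coal=8 copper=5 lead=7

Answer: no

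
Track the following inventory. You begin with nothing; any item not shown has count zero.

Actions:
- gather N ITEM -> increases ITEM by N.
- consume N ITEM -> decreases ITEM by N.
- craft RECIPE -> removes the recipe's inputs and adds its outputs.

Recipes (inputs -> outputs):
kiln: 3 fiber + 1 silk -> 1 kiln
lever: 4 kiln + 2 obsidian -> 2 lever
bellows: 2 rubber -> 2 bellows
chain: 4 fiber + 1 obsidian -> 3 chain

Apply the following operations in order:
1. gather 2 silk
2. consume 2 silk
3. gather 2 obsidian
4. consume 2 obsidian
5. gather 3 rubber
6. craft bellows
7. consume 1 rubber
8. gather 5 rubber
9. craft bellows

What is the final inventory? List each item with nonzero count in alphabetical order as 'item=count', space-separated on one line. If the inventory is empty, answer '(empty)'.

After 1 (gather 2 silk): silk=2
After 2 (consume 2 silk): (empty)
After 3 (gather 2 obsidian): obsidian=2
After 4 (consume 2 obsidian): (empty)
After 5 (gather 3 rubber): rubber=3
After 6 (craft bellows): bellows=2 rubber=1
After 7 (consume 1 rubber): bellows=2
After 8 (gather 5 rubber): bellows=2 rubber=5
After 9 (craft bellows): bellows=4 rubber=3

Answer: bellows=4 rubber=3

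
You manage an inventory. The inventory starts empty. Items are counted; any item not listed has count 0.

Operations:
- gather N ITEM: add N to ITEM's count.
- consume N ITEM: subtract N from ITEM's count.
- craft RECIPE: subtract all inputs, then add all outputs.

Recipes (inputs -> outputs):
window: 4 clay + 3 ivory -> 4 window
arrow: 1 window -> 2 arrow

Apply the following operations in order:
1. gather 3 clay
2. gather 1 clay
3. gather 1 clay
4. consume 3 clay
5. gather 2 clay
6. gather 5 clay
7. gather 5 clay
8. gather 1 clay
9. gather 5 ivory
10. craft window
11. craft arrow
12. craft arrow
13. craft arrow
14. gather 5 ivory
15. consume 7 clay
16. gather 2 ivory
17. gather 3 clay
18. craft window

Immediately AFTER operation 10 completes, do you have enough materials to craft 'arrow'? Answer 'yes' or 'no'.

After 1 (gather 3 clay): clay=3
After 2 (gather 1 clay): clay=4
After 3 (gather 1 clay): clay=5
After 4 (consume 3 clay): clay=2
After 5 (gather 2 clay): clay=4
After 6 (gather 5 clay): clay=9
After 7 (gather 5 clay): clay=14
After 8 (gather 1 clay): clay=15
After 9 (gather 5 ivory): clay=15 ivory=5
After 10 (craft window): clay=11 ivory=2 window=4

Answer: yes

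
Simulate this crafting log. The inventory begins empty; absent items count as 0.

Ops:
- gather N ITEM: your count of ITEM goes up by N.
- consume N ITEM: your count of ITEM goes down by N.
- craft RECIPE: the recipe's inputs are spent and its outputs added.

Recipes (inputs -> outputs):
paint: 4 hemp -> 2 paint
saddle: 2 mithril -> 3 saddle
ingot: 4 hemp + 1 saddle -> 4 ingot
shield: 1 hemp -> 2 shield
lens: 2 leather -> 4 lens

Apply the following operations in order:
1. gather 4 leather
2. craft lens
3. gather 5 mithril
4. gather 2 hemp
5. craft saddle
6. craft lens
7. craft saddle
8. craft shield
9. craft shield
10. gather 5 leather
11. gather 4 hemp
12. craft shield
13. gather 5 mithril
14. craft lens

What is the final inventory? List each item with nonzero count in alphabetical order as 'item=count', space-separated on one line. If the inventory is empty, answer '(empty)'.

Answer: hemp=3 leather=3 lens=12 mithril=6 saddle=6 shield=6

Derivation:
After 1 (gather 4 leather): leather=4
After 2 (craft lens): leather=2 lens=4
After 3 (gather 5 mithril): leather=2 lens=4 mithril=5
After 4 (gather 2 hemp): hemp=2 leather=2 lens=4 mithril=5
After 5 (craft saddle): hemp=2 leather=2 lens=4 mithril=3 saddle=3
After 6 (craft lens): hemp=2 lens=8 mithril=3 saddle=3
After 7 (craft saddle): hemp=2 lens=8 mithril=1 saddle=6
After 8 (craft shield): hemp=1 lens=8 mithril=1 saddle=6 shield=2
After 9 (craft shield): lens=8 mithril=1 saddle=6 shield=4
After 10 (gather 5 leather): leather=5 lens=8 mithril=1 saddle=6 shield=4
After 11 (gather 4 hemp): hemp=4 leather=5 lens=8 mithril=1 saddle=6 shield=4
After 12 (craft shield): hemp=3 leather=5 lens=8 mithril=1 saddle=6 shield=6
After 13 (gather 5 mithril): hemp=3 leather=5 lens=8 mithril=6 saddle=6 shield=6
After 14 (craft lens): hemp=3 leather=3 lens=12 mithril=6 saddle=6 shield=6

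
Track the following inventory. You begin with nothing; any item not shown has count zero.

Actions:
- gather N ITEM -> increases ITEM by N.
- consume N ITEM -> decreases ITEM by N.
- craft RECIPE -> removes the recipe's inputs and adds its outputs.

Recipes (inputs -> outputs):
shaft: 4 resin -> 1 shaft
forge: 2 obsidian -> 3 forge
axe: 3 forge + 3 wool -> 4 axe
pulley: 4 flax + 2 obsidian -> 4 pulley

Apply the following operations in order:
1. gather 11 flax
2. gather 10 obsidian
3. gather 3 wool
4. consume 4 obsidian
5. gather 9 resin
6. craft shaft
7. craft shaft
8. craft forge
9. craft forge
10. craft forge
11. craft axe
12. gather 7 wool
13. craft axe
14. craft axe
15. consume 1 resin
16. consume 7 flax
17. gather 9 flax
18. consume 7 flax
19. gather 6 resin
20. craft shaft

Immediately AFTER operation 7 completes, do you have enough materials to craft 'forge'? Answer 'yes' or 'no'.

After 1 (gather 11 flax): flax=11
After 2 (gather 10 obsidian): flax=11 obsidian=10
After 3 (gather 3 wool): flax=11 obsidian=10 wool=3
After 4 (consume 4 obsidian): flax=11 obsidian=6 wool=3
After 5 (gather 9 resin): flax=11 obsidian=6 resin=9 wool=3
After 6 (craft shaft): flax=11 obsidian=6 resin=5 shaft=1 wool=3
After 7 (craft shaft): flax=11 obsidian=6 resin=1 shaft=2 wool=3

Answer: yes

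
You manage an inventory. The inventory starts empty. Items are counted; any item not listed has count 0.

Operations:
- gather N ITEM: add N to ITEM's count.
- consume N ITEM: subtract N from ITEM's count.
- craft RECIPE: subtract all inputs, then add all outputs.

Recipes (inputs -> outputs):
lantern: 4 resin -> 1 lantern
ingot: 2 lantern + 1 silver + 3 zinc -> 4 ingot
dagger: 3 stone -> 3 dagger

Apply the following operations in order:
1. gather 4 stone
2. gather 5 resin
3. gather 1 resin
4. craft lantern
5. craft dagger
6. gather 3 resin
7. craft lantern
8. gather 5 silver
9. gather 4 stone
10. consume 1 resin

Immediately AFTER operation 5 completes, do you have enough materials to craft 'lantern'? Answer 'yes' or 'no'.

After 1 (gather 4 stone): stone=4
After 2 (gather 5 resin): resin=5 stone=4
After 3 (gather 1 resin): resin=6 stone=4
After 4 (craft lantern): lantern=1 resin=2 stone=4
After 5 (craft dagger): dagger=3 lantern=1 resin=2 stone=1

Answer: no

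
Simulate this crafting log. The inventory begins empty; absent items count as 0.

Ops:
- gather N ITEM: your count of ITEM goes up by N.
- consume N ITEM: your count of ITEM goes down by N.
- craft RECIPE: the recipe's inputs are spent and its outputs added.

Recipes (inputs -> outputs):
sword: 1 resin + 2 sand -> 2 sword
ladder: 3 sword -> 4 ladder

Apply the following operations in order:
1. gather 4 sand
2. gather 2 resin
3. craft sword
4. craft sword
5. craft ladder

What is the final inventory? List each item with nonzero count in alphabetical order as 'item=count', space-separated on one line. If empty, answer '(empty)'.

After 1 (gather 4 sand): sand=4
After 2 (gather 2 resin): resin=2 sand=4
After 3 (craft sword): resin=1 sand=2 sword=2
After 4 (craft sword): sword=4
After 5 (craft ladder): ladder=4 sword=1

Answer: ladder=4 sword=1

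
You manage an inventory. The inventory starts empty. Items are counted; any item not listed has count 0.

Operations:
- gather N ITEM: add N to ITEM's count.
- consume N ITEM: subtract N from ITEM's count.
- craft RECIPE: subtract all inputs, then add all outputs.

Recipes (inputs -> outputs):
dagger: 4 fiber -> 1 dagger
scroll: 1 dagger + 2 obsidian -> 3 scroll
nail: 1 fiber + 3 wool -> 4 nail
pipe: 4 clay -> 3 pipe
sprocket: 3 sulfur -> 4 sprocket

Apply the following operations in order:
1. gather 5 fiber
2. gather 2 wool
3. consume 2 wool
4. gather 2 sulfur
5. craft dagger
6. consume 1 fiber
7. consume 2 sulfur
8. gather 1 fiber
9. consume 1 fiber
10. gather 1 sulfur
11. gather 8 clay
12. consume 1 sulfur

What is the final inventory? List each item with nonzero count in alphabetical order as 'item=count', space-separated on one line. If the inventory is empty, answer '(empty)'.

After 1 (gather 5 fiber): fiber=5
After 2 (gather 2 wool): fiber=5 wool=2
After 3 (consume 2 wool): fiber=5
After 4 (gather 2 sulfur): fiber=5 sulfur=2
After 5 (craft dagger): dagger=1 fiber=1 sulfur=2
After 6 (consume 1 fiber): dagger=1 sulfur=2
After 7 (consume 2 sulfur): dagger=1
After 8 (gather 1 fiber): dagger=1 fiber=1
After 9 (consume 1 fiber): dagger=1
After 10 (gather 1 sulfur): dagger=1 sulfur=1
After 11 (gather 8 clay): clay=8 dagger=1 sulfur=1
After 12 (consume 1 sulfur): clay=8 dagger=1

Answer: clay=8 dagger=1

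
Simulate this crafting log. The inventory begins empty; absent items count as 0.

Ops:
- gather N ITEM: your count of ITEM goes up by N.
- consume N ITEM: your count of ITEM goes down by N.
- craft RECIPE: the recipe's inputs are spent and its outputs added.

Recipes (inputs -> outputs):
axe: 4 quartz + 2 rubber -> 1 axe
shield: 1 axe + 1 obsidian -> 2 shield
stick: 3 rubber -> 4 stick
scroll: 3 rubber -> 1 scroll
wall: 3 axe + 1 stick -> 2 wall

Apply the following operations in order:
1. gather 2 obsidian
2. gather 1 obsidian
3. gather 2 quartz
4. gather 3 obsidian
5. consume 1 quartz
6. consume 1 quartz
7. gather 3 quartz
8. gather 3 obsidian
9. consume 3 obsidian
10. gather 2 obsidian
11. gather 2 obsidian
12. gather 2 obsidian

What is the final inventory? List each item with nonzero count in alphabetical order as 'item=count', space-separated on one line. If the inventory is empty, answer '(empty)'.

After 1 (gather 2 obsidian): obsidian=2
After 2 (gather 1 obsidian): obsidian=3
After 3 (gather 2 quartz): obsidian=3 quartz=2
After 4 (gather 3 obsidian): obsidian=6 quartz=2
After 5 (consume 1 quartz): obsidian=6 quartz=1
After 6 (consume 1 quartz): obsidian=6
After 7 (gather 3 quartz): obsidian=6 quartz=3
After 8 (gather 3 obsidian): obsidian=9 quartz=3
After 9 (consume 3 obsidian): obsidian=6 quartz=3
After 10 (gather 2 obsidian): obsidian=8 quartz=3
After 11 (gather 2 obsidian): obsidian=10 quartz=3
After 12 (gather 2 obsidian): obsidian=12 quartz=3

Answer: obsidian=12 quartz=3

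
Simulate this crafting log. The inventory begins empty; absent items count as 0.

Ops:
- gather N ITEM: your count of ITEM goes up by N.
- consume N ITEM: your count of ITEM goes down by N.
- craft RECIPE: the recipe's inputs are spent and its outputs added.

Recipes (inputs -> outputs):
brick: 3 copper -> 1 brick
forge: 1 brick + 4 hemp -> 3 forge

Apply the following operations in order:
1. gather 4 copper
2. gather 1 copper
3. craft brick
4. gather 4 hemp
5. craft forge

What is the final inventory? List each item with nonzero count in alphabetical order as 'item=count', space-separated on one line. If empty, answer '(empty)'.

Answer: copper=2 forge=3

Derivation:
After 1 (gather 4 copper): copper=4
After 2 (gather 1 copper): copper=5
After 3 (craft brick): brick=1 copper=2
After 4 (gather 4 hemp): brick=1 copper=2 hemp=4
After 5 (craft forge): copper=2 forge=3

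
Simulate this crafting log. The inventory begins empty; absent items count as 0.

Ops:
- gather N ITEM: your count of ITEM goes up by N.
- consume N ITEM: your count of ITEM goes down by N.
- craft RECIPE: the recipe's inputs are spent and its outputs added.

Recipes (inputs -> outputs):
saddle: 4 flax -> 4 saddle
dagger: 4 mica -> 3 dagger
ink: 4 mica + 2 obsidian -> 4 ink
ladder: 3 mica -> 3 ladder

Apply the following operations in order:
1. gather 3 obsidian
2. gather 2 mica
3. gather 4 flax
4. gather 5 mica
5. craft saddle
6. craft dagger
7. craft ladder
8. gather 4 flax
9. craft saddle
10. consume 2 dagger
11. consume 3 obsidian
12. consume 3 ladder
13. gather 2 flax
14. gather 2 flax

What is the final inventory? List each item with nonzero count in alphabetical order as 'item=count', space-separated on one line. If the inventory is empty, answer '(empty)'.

Answer: dagger=1 flax=4 saddle=8

Derivation:
After 1 (gather 3 obsidian): obsidian=3
After 2 (gather 2 mica): mica=2 obsidian=3
After 3 (gather 4 flax): flax=4 mica=2 obsidian=3
After 4 (gather 5 mica): flax=4 mica=7 obsidian=3
After 5 (craft saddle): mica=7 obsidian=3 saddle=4
After 6 (craft dagger): dagger=3 mica=3 obsidian=3 saddle=4
After 7 (craft ladder): dagger=3 ladder=3 obsidian=3 saddle=4
After 8 (gather 4 flax): dagger=3 flax=4 ladder=3 obsidian=3 saddle=4
After 9 (craft saddle): dagger=3 ladder=3 obsidian=3 saddle=8
After 10 (consume 2 dagger): dagger=1 ladder=3 obsidian=3 saddle=8
After 11 (consume 3 obsidian): dagger=1 ladder=3 saddle=8
After 12 (consume 3 ladder): dagger=1 saddle=8
After 13 (gather 2 flax): dagger=1 flax=2 saddle=8
After 14 (gather 2 flax): dagger=1 flax=4 saddle=8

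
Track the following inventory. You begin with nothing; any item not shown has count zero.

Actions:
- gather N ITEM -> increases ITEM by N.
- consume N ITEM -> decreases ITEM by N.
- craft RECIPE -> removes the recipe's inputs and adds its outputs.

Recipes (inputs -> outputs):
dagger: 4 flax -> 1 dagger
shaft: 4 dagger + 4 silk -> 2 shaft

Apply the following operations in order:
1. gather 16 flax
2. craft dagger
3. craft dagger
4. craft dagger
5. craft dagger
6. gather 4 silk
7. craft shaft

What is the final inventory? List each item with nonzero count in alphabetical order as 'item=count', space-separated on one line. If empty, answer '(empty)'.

Answer: shaft=2

Derivation:
After 1 (gather 16 flax): flax=16
After 2 (craft dagger): dagger=1 flax=12
After 3 (craft dagger): dagger=2 flax=8
After 4 (craft dagger): dagger=3 flax=4
After 5 (craft dagger): dagger=4
After 6 (gather 4 silk): dagger=4 silk=4
After 7 (craft shaft): shaft=2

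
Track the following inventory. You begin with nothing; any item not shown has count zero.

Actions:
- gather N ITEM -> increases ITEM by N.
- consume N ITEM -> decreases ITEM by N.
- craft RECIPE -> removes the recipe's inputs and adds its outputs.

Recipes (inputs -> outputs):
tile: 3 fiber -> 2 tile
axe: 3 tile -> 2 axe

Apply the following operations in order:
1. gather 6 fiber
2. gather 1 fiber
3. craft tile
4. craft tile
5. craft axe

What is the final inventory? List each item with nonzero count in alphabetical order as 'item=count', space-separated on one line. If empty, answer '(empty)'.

After 1 (gather 6 fiber): fiber=6
After 2 (gather 1 fiber): fiber=7
After 3 (craft tile): fiber=4 tile=2
After 4 (craft tile): fiber=1 tile=4
After 5 (craft axe): axe=2 fiber=1 tile=1

Answer: axe=2 fiber=1 tile=1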